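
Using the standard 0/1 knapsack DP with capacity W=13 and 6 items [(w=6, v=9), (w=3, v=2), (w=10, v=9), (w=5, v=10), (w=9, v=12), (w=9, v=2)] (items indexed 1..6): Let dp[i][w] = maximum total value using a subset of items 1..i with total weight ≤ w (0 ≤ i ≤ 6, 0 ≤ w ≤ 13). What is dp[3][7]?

i\w   0   1   2   3   4   5   6   7   8   9  10  11  12  13
  0   0   0   0   0   0   0   0   0   0   0   0   0   0   0
  1   0   0   0   0   0   0   9   9   9   9   9   9   9   9
  2   0   0   0   2   2   2   9   9   9  11  11  11  11  11
  3   0   0   0   2   2   2   9   9   9  11  11  11  11  11
  4   0   0   0   2   2  10  10  10  12  12  12  19  19  19
  5   0   0   0   2   2  10  10  10  12  12  12  19  19  19
  6   0   0   0   2   2  10  10  10  12  12  12  19  19  19

9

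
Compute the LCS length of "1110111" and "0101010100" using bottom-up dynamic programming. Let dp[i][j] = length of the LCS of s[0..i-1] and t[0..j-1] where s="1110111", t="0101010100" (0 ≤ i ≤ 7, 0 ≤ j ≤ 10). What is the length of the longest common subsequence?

   ''  0  1  0  1  0  1  0  1  0  0
''  0  0  0  0  0  0  0  0  0  0  0
 1  0  0  1  1  1  1  1  1  1  1  1
 1  0  0  1  1  2  2  2  2  2  2  2
 1  0  0  1  1  2  2  3  3  3  3  3
 0  0  1  1  2  2  3  3  4  4  4  4
 1  0  1  2  2  3  3  4  4  5  5  5
 1  0  1  2  2  3  3  4  4  5  5  5
 1  0  1  2  2  3  3  4  4  5  5  5

5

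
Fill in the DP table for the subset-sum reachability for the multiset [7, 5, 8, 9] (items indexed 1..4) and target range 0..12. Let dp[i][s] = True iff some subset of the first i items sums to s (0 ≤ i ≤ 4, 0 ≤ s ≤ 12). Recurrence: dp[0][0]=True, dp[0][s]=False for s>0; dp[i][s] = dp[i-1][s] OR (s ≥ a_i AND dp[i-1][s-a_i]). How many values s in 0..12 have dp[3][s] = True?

i\s   0   1   2   3   4   5   6   7   8   9  10  11  12
  0   T   F   F   F   F   F   F   F   F   F   F   F   F
  1   T   F   F   F   F   F   F   T   F   F   F   F   F
  2   T   F   F   F   F   T   F   T   F   F   F   F   T
  3   T   F   F   F   F   T   F   T   T   F   F   F   T
  4   T   F   F   F   F   T   F   T   T   T   F   F   T

5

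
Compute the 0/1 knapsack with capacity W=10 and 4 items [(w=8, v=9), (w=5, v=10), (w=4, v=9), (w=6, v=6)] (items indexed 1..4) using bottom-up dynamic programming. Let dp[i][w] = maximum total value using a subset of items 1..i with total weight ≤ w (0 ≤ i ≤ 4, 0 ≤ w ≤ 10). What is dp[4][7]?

10

i\w   0   1   2   3   4   5   6   7   8   9  10
  0   0   0   0   0   0   0   0   0   0   0   0
  1   0   0   0   0   0   0   0   0   9   9   9
  2   0   0   0   0   0  10  10  10  10  10  10
  3   0   0   0   0   9  10  10  10  10  19  19
  4   0   0   0   0   9  10  10  10  10  19  19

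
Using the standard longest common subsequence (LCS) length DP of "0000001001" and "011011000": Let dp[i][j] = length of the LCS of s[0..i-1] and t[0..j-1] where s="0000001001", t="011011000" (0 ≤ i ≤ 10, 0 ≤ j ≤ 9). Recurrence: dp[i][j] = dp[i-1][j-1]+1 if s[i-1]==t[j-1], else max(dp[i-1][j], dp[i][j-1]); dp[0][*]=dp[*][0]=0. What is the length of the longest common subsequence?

   ''  0  1  1  0  1  1  0  0  0
''  0  0  0  0  0  0  0  0  0  0
 0  0  1  1  1  1  1  1  1  1  1
 0  0  1  1  1  2  2  2  2  2  2
 0  0  1  1  1  2  2  2  3  3  3
 0  0  1  1  1  2  2  2  3  4  4
 0  0  1  1  1  2  2  2  3  4  5
 0  0  1  1  1  2  2  2  3  4  5
 1  0  1  2  2  2  3  3  3  4  5
 0  0  1  2  2  3  3  3  4  4  5
 0  0  1  2  2  3  3  3  4  5  5
 1  0  1  2  3  3  4  4  4  5  5

5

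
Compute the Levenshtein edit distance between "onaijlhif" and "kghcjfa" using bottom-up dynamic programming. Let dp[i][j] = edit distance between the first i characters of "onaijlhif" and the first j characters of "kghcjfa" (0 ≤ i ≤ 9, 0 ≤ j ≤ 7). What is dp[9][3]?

   ''  k  g  h  c  j  f  a
''  0  1  2  3  4  5  6  7
 o  1  1  2  3  4  5  6  7
 n  2  2  2  3  4  5  6  7
 a  3  3  3  3  4  5  6  6
 i  4  4  4  4  4  5  6  7
 j  5  5  5  5  5  4  5  6
 l  6  6  6  6  6  5  5  6
 h  7  7  7  6  7  6  6  6
 i  8  8  8  7  7  7  7  7
 f  9  9  9  8  8  8  7  8

8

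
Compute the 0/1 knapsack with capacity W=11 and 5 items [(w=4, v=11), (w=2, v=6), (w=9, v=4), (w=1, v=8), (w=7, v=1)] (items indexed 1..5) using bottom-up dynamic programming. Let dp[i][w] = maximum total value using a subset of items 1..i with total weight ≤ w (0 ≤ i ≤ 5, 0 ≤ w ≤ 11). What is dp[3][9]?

17

i\w   0   1   2   3   4   5   6   7   8   9  10  11
  0   0   0   0   0   0   0   0   0   0   0   0   0
  1   0   0   0   0  11  11  11  11  11  11  11  11
  2   0   0   6   6  11  11  17  17  17  17  17  17
  3   0   0   6   6  11  11  17  17  17  17  17  17
  4   0   8   8  14  14  19  19  25  25  25  25  25
  5   0   8   8  14  14  19  19  25  25  25  25  25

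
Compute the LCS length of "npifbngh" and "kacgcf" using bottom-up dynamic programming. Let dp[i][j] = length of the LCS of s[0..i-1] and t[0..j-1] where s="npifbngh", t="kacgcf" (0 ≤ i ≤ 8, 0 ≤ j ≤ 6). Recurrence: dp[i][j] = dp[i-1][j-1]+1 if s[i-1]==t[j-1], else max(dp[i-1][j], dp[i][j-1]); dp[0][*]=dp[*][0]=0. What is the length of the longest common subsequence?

1

   ''  k  a  c  g  c  f
''  0  0  0  0  0  0  0
 n  0  0  0  0  0  0  0
 p  0  0  0  0  0  0  0
 i  0  0  0  0  0  0  0
 f  0  0  0  0  0  0  1
 b  0  0  0  0  0  0  1
 n  0  0  0  0  0  0  1
 g  0  0  0  0  1  1  1
 h  0  0  0  0  1  1  1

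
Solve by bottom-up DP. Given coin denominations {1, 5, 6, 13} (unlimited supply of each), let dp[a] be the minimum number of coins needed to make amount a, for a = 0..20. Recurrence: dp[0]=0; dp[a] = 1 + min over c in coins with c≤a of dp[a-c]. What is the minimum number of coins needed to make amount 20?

 a  0  1  2  3  4  5  6  7  8  9 10 11 12 13 14 15 16 17 18 19 20
dp  0  1  2  3  4  1  1  2  3  4  2  2  2  1  2  3  3  3  2  2  3

3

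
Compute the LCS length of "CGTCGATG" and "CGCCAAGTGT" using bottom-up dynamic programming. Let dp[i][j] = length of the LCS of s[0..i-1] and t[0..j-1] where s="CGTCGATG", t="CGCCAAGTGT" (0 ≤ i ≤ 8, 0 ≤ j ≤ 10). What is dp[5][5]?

3

   ''  C  G  C  C  A  A  G  T  G  T
''  0  0  0  0  0  0  0  0  0  0  0
 C  0  1  1  1  1  1  1  1  1  1  1
 G  0  1  2  2  2  2  2  2  2  2  2
 T  0  1  2  2  2  2  2  2  3  3  3
 C  0  1  2  3  3  3  3  3  3  3  3
 G  0  1  2  3  3  3  3  4  4  4  4
 A  0  1  2  3  3  4  4  4  4  4  4
 T  0  1  2  3  3  4  4  4  5  5  5
 G  0  1  2  3  3  4  4  5  5  6  6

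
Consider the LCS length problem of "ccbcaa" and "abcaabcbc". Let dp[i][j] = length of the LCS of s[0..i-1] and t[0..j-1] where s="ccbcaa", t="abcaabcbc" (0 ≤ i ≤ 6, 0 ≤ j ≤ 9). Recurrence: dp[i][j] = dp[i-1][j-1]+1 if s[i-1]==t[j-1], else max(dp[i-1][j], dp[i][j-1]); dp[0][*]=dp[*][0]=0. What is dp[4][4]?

   ''  a  b  c  a  a  b  c  b  c
''  0  0  0  0  0  0  0  0  0  0
 c  0  0  0  1  1  1  1  1  1  1
 c  0  0  0  1  1  1  1  2  2  2
 b  0  0  1  1  1  1  2  2  3  3
 c  0  0  1  2  2  2  2  3  3  4
 a  0  1  1  2  3  3  3  3  3  4
 a  0  1  1  2  3  4  4  4  4  4

2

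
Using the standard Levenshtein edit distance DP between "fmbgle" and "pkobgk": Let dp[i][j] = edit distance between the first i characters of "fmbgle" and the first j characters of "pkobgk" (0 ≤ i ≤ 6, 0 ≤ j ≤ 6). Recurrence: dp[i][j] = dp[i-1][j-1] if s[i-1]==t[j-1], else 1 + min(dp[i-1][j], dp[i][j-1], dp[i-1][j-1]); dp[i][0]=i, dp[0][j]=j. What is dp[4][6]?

   ''  p  k  o  b  g  k
''  0  1  2  3  4  5  6
 f  1  1  2  3  4  5  6
 m  2  2  2  3  4  5  6
 b  3  3  3  3  3  4  5
 g  4  4  4  4  4  3  4
 l  5  5  5  5  5  4  4
 e  6  6  6  6  6  5  5

4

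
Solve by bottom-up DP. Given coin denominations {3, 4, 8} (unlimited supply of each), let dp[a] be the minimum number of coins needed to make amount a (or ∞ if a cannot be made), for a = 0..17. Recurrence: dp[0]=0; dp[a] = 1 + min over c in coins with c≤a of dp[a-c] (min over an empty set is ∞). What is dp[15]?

 a  0  1  2  3  4  5  6  7  8  9 10 11 12 13 14 15 16 17
dp  0  -  -  1  1  -  2  2  1  3  3  2  2  4  3  3  2  4
(- denotes ∞ / unreachable)

3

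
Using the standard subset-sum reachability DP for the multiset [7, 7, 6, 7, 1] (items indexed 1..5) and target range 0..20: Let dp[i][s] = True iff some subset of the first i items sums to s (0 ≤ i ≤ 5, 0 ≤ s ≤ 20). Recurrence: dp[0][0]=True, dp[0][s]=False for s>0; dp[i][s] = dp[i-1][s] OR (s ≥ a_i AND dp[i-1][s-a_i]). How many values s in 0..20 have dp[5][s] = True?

i\s   0   1   2   3   4   5   6   7   8   9  10  11  12  13  14  15  16  17  18  19  20
  0   T   F   F   F   F   F   F   F   F   F   F   F   F   F   F   F   F   F   F   F   F
  1   T   F   F   F   F   F   F   T   F   F   F   F   F   F   F   F   F   F   F   F   F
  2   T   F   F   F   F   F   F   T   F   F   F   F   F   F   T   F   F   F   F   F   F
  3   T   F   F   F   F   F   T   T   F   F   F   F   F   T   T   F   F   F   F   F   T
  4   T   F   F   F   F   F   T   T   F   F   F   F   F   T   T   F   F   F   F   F   T
  5   T   T   F   F   F   F   T   T   T   F   F   F   F   T   T   T   F   F   F   F   T

9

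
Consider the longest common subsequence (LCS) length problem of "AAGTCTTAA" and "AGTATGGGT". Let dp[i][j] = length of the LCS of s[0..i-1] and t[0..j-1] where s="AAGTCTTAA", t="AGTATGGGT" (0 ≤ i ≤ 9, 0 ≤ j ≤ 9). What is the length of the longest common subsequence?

5

   ''  A  G  T  A  T  G  G  G  T
''  0  0  0  0  0  0  0  0  0  0
 A  0  1  1  1  1  1  1  1  1  1
 A  0  1  1  1  2  2  2  2  2  2
 G  0  1  2  2  2  2  3  3  3  3
 T  0  1  2  3  3  3  3  3  3  4
 C  0  1  2  3  3  3  3  3  3  4
 T  0  1  2  3  3  4  4  4  4  4
 T  0  1  2  3  3  4  4  4  4  5
 A  0  1  2  3  4  4  4  4  4  5
 A  0  1  2  3  4  4  4  4  4  5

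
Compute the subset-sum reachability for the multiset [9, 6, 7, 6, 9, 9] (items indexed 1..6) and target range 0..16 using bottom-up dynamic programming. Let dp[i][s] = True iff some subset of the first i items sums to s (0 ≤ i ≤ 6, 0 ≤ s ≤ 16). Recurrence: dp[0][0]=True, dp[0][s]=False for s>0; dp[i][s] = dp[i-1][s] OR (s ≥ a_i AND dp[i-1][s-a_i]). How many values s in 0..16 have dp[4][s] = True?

i\s   0   1   2   3   4   5   6   7   8   9  10  11  12  13  14  15  16
  0   T   F   F   F   F   F   F   F   F   F   F   F   F   F   F   F   F
  1   T   F   F   F   F   F   F   F   F   T   F   F   F   F   F   F   F
  2   T   F   F   F   F   F   T   F   F   T   F   F   F   F   F   T   F
  3   T   F   F   F   F   F   T   T   F   T   F   F   F   T   F   T   T
  4   T   F   F   F   F   F   T   T   F   T   F   F   T   T   F   T   T
  5   T   F   F   F   F   F   T   T   F   T   F   F   T   T   F   T   T
  6   T   F   F   F   F   F   T   T   F   T   F   F   T   T   F   T   T

8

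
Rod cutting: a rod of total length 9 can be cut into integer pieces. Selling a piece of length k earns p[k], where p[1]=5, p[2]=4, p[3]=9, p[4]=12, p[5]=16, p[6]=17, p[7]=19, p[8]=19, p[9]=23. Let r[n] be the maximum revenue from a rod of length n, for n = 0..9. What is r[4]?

   n    0    1    2    3    4    5    6    7    8    9
r[n]    0    5   10   15   20   25   30   35   40   45

20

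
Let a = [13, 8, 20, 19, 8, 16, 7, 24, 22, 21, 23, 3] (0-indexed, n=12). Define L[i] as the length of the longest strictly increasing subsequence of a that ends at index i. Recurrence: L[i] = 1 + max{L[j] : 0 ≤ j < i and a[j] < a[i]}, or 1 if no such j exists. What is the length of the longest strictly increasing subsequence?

4

   i    0    1    2    3    4    5    6    7    8    9   10   11
a[i]   13    8   20   19    8   16    7   24   22   21   23    3
L[i]    1    1    2    2    1    2    1    3    3    3    4    1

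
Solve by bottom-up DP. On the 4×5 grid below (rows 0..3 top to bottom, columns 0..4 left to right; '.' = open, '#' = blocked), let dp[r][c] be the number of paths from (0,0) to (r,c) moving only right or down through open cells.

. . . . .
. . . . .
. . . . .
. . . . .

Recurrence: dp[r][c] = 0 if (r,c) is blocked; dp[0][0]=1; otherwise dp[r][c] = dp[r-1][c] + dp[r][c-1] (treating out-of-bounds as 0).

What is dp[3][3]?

20

r\c   0   1   2   3   4
  0   1   1   1   1   1
  1   1   2   3   4   5
  2   1   3   6  10  15
  3   1   4  10  20  35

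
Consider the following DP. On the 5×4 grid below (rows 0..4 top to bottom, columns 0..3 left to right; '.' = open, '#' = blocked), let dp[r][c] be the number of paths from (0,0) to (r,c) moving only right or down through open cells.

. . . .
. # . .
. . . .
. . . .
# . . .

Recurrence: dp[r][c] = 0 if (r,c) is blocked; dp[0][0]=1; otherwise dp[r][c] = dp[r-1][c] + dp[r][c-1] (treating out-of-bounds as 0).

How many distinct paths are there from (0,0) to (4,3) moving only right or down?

14

r\c   0   1   2   3
  0   1   1   1   1
  1   1   0   1   2
  2   1   1   2   4
  3   1   2   4   8
  4   0   2   6  14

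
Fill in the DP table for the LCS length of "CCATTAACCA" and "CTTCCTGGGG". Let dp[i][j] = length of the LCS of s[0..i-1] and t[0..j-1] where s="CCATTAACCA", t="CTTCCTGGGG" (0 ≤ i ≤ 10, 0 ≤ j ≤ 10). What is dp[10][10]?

5

   ''  C  T  T  C  C  T  G  G  G  G
''  0  0  0  0  0  0  0  0  0  0  0
 C  0  1  1  1  1  1  1  1  1  1  1
 C  0  1  1  1  2  2  2  2  2  2  2
 A  0  1  1  1  2  2  2  2  2  2  2
 T  0  1  2  2  2  2  3  3  3  3  3
 T  0  1  2  3  3  3  3  3  3  3  3
 A  0  1  2  3  3  3  3  3  3  3  3
 A  0  1  2  3  3  3  3  3  3  3  3
 C  0  1  2  3  4  4  4  4  4  4  4
 C  0  1  2  3  4  5  5  5  5  5  5
 A  0  1  2  3  4  5  5  5  5  5  5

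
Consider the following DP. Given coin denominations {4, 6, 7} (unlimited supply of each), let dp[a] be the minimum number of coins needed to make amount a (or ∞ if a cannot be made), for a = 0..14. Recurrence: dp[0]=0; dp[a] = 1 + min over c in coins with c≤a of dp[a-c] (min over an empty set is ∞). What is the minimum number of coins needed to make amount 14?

2

 a  0  1  2  3  4  5  6  7  8  9 10 11 12 13 14
dp  0  -  -  -  1  -  1  1  2  -  2  2  2  2  2
(- denotes ∞ / unreachable)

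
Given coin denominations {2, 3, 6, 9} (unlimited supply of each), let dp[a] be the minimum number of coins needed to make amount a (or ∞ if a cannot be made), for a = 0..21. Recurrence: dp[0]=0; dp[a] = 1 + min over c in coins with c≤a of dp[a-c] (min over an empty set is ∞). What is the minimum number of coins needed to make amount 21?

3

 a  0  1  2  3  4  5  6  7  8  9 10 11 12 13 14 15 16 17 18 19 20 21
dp  0  -  1  1  2  2  1  3  2  1  3  2  2  3  3  2  4  3  2  4  3  3
(- denotes ∞ / unreachable)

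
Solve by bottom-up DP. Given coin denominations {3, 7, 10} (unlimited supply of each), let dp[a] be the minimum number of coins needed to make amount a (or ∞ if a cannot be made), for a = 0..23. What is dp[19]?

4

 a  0  1  2  3  4  5  6  7  8  9 10 11 12 13 14 15 16 17 18 19 20 21 22 23
dp  0  -  -  1  -  -  2  1  -  3  1  -  4  2  2  5  3  2  6  4  2  3  5  3
(- denotes ∞ / unreachable)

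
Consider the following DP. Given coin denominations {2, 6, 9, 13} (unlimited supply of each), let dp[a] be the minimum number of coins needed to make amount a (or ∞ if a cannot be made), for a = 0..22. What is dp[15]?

 a  0  1  2  3  4  5  6  7  8  9 10 11 12 13 14 15 16 17 18 19 20 21 22
dp  0  -  1  -  2  -  1  -  2  1  3  2  2  1  3  2  4  3  2  2  3  3  2
(- denotes ∞ / unreachable)

2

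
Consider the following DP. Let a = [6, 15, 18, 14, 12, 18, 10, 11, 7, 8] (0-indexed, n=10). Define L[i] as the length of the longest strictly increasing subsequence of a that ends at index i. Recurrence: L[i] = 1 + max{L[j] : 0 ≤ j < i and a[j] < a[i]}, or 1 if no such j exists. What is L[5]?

3

   i    0    1    2    3    4    5    6    7    8    9
a[i]    6   15   18   14   12   18   10   11    7    8
L[i]    1    2    3    2    2    3    2    3    2    3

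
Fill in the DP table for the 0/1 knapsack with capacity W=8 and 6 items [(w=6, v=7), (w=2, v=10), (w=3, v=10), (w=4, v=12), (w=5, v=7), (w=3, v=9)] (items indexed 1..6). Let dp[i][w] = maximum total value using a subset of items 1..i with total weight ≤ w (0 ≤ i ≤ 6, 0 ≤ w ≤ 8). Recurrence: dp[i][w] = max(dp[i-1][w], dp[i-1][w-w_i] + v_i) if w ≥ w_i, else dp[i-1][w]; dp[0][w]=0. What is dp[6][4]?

i\w   0   1   2   3   4   5   6   7   8
  0   0   0   0   0   0   0   0   0   0
  1   0   0   0   0   0   0   7   7   7
  2   0   0  10  10  10  10  10  10  17
  3   0   0  10  10  10  20  20  20  20
  4   0   0  10  10  12  20  22  22  22
  5   0   0  10  10  12  20  22  22  22
  6   0   0  10  10  12  20  22  22  29

12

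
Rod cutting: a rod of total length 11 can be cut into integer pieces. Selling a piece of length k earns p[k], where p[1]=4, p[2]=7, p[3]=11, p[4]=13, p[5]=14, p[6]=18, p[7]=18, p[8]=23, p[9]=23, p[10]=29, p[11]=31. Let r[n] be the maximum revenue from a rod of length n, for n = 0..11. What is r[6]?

   n    0    1    2    3    4    5    6    7    8    9   10   11
r[n]    0    4    8   12   16   20   24   28   32   36   40   44

24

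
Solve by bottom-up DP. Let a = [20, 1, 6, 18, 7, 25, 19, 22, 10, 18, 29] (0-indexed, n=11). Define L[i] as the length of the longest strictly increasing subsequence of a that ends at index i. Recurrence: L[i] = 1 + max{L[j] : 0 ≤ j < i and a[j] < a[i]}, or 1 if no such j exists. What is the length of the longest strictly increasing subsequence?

   i    0    1    2    3    4    5    6    7    8    9   10
a[i]   20    1    6   18    7   25   19   22   10   18   29
L[i]    1    1    2    3    3    4    4    5    4    5    6

6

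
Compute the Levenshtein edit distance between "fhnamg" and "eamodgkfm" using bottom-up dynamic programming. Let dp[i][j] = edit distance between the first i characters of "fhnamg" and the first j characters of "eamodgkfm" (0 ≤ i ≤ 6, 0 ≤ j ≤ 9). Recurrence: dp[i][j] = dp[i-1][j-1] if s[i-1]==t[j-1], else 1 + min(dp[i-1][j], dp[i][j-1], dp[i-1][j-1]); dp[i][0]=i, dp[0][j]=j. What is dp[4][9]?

9

   ''  e  a  m  o  d  g  k  f  m
''  0  1  2  3  4  5  6  7  8  9
 f  1  1  2  3  4  5  6  7  7  8
 h  2  2  2  3  4  5  6  7  8  8
 n  3  3  3  3  4  5  6  7  8  9
 a  4  4  3  4  4  5  6  7  8  9
 m  5  5  4  3  4  5  6  7  8  8
 g  6  6  5  4  4  5  5  6  7  8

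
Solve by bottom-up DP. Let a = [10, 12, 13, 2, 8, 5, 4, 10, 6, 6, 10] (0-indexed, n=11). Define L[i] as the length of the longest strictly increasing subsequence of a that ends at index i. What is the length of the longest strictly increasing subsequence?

   i    0    1    2    3    4    5    6    7    8    9   10
a[i]   10   12   13    2    8    5    4   10    6    6   10
L[i]    1    2    3    1    2    2    2    3    3    3    4

4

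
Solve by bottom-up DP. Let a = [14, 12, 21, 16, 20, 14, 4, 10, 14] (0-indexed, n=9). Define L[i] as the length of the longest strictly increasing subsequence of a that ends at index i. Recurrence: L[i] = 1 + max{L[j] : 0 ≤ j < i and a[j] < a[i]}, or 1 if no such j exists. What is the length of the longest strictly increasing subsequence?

3

   i    0    1    2    3    4    5    6    7    8
a[i]   14   12   21   16   20   14    4   10   14
L[i]    1    1    2    2    3    2    1    2    3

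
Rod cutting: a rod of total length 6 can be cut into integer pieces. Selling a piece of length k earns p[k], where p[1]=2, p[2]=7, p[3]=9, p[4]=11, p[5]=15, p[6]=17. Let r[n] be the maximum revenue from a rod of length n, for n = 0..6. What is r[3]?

   n    0    1    2    3    4    5    6
r[n]    0    2    7    9   14   16   21

9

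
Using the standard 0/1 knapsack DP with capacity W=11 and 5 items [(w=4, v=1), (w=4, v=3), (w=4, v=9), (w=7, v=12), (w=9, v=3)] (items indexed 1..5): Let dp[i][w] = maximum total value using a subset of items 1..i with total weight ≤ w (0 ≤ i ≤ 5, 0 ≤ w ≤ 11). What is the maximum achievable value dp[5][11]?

i\w   0   1   2   3   4   5   6   7   8   9  10  11
  0   0   0   0   0   0   0   0   0   0   0   0   0
  1   0   0   0   0   1   1   1   1   1   1   1   1
  2   0   0   0   0   3   3   3   3   4   4   4   4
  3   0   0   0   0   9   9   9   9  12  12  12  12
  4   0   0   0   0   9   9   9  12  12  12  12  21
  5   0   0   0   0   9   9   9  12  12  12  12  21

21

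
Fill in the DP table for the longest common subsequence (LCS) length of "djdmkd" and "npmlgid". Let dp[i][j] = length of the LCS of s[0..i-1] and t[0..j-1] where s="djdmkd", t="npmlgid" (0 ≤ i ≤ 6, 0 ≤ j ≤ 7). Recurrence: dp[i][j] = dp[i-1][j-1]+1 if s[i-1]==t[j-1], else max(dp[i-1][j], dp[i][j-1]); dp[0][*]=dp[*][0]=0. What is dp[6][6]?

1

   ''  n  p  m  l  g  i  d
''  0  0  0  0  0  0  0  0
 d  0  0  0  0  0  0  0  1
 j  0  0  0  0  0  0  0  1
 d  0  0  0  0  0  0  0  1
 m  0  0  0  1  1  1  1  1
 k  0  0  0  1  1  1  1  1
 d  0  0  0  1  1  1  1  2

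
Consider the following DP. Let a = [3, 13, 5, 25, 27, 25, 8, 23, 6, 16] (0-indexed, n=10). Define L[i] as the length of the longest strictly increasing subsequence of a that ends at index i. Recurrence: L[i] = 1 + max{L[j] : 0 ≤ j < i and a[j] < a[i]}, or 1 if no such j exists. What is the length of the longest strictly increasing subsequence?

   i    0    1    2    3    4    5    6    7    8    9
a[i]    3   13    5   25   27   25    8   23    6   16
L[i]    1    2    2    3    4    3    3    4    3    4

4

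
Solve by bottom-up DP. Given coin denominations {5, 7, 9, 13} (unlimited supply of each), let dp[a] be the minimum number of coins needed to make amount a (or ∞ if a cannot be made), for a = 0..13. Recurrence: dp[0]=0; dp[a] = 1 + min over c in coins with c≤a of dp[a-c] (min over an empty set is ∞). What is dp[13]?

1

 a  0  1  2  3  4  5  6  7  8  9 10 11 12 13
dp  0  -  -  -  -  1  -  1  -  1  2  -  2  1
(- denotes ∞ / unreachable)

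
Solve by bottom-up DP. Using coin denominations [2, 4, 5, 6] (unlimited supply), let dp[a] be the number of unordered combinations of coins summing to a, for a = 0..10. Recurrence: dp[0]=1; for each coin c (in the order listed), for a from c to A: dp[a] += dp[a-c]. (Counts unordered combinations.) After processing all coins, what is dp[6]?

3

after  coin     0     1     2     3     4     5     6     7     8     9    10
          2     1     0     1     0     1     0     1     0     1     0     1
          4     1     0     1     0     2     0     2     0     3     0     3
          5     1     0     1     0     2     1     2     1     3     2     4
          6     1     0     1     0     2     1     3     1     4     2     6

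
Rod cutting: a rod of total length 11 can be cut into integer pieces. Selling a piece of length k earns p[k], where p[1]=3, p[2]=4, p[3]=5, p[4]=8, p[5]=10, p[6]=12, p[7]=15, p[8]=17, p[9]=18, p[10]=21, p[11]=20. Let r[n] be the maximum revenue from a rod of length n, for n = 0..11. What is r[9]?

   n    0    1    2    3    4    5    6    7    8    9   10   11
r[n]    0    3    6    9   12   15   18   21   24   27   30   33

27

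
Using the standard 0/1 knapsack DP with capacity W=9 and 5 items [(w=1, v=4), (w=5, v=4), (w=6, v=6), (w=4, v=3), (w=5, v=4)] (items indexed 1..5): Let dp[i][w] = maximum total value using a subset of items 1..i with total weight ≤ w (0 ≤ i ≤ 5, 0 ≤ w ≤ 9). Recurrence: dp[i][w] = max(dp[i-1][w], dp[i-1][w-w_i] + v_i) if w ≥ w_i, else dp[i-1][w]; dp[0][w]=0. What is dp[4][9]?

10

i\w   0   1   2   3   4   5   6   7   8   9
  0   0   0   0   0   0   0   0   0   0   0
  1   0   4   4   4   4   4   4   4   4   4
  2   0   4   4   4   4   4   8   8   8   8
  3   0   4   4   4   4   4   8  10  10  10
  4   0   4   4   4   4   7   8  10  10  10
  5   0   4   4   4   4   7   8  10  10  10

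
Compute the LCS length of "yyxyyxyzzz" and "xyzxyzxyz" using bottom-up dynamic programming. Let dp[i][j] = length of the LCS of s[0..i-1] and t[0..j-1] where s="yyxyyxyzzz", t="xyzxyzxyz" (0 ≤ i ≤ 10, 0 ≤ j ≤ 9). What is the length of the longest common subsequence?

   ''  x  y  z  x  y  z  x  y  z
''  0  0  0  0  0  0  0  0  0  0
 y  0  0  1  1  1  1  1  1  1  1
 y  0  0  1  1  1  2  2  2  2  2
 x  0  1  1  1  2  2  2  3  3  3
 y  0  1  2  2  2  3  3  3  4  4
 y  0  1  2  2  2  3  3  3  4  4
 x  0  1  2  2  3  3  3  4  4  4
 y  0  1  2  2  3  4  4  4  5  5
 z  0  1  2  3  3  4  5  5  5  6
 z  0  1  2  3  3  4  5  5  5  6
 z  0  1  2  3  3  4  5  5  5  6

6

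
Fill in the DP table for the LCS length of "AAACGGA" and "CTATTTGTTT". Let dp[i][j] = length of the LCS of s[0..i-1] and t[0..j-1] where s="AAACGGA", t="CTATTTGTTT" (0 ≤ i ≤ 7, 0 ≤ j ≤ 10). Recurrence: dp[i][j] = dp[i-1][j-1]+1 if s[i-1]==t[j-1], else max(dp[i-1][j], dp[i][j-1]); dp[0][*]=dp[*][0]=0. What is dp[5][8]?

   ''  C  T  A  T  T  T  G  T  T  T
''  0  0  0  0  0  0  0  0  0  0  0
 A  0  0  0  1  1  1  1  1  1  1  1
 A  0  0  0  1  1  1  1  1  1  1  1
 A  0  0  0  1  1  1  1  1  1  1  1
 C  0  1  1  1  1  1  1  1  1  1  1
 G  0  1  1  1  1  1  1  2  2  2  2
 G  0  1  1  1  1  1  1  2  2  2  2
 A  0  1  1  2  2  2  2  2  2  2  2

2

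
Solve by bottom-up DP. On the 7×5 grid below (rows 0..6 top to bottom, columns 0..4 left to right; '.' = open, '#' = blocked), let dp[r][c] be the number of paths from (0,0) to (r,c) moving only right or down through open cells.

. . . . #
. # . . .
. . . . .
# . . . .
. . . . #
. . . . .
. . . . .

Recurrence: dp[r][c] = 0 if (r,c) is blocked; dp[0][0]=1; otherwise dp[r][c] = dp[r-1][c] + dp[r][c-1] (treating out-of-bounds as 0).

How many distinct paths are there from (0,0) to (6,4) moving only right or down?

r\c   0   1   2   3   4
  0   1   1   1   1   0
  1   1   0   1   2   2
  2   1   1   2   4   6
  3   0   1   3   7  13
  4   0   1   4  11   0
  5   0   1   5  16  16
  6   0   1   6  22  38

38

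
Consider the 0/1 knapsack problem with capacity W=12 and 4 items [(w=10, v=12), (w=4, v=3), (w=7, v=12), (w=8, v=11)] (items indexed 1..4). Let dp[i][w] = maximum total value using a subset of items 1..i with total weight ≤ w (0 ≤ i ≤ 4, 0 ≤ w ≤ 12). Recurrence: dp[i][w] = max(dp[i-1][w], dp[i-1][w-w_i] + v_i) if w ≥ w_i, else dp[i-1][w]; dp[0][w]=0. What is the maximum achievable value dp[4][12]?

i\w   0   1   2   3   4   5   6   7   8   9  10  11  12
  0   0   0   0   0   0   0   0   0   0   0   0   0   0
  1   0   0   0   0   0   0   0   0   0   0  12  12  12
  2   0   0   0   0   3   3   3   3   3   3  12  12  12
  3   0   0   0   0   3   3   3  12  12  12  12  15  15
  4   0   0   0   0   3   3   3  12  12  12  12  15  15

15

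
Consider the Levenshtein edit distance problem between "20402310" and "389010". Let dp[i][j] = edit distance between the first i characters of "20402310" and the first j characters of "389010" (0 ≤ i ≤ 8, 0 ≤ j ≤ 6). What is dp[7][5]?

5

   ''  3  8  9  0  1  0
''  0  1  2  3  4  5  6
 2  1  1  2  3  4  5  6
 0  2  2  2  3  3  4  5
 4  3  3  3  3  4  4  5
 0  4  4  4  4  3  4  4
 2  5  5  5  5  4  4  5
 3  6  5  6  6  5  5  5
 1  7  6  6  7  6  5  6
 0  8  7  7  7  7  6  5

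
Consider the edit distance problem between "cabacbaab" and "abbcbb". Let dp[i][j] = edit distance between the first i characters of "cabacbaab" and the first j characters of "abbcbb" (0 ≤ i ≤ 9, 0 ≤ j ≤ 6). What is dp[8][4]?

   ''  a  b  b  c  b  b
''  0  1  2  3  4  5  6
 c  1  1  2  3  3  4  5
 a  2  1  2  3  4  4  5
 b  3  2  1  2  3  4  4
 a  4  3  2  2  3  4  5
 c  5  4  3  3  2  3  4
 b  6  5  4  3  3  2  3
 a  7  6  5  4  4  3  3
 a  8  7  6  5  5  4  4
 b  9  8  7  6  6  5  4

5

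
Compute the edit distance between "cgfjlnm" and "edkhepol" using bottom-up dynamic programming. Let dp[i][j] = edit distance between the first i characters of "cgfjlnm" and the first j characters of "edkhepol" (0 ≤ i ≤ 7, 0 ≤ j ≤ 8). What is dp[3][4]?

4

   ''  e  d  k  h  e  p  o  l
''  0  1  2  3  4  5  6  7  8
 c  1  1  2  3  4  5  6  7  8
 g  2  2  2  3  4  5  6  7  8
 f  3  3  3  3  4  5  6  7  8
 j  4  4  4  4  4  5  6  7  8
 l  5  5  5  5  5  5  6  7  7
 n  6  6  6  6  6  6  6  7  8
 m  7  7  7  7  7  7  7  7  8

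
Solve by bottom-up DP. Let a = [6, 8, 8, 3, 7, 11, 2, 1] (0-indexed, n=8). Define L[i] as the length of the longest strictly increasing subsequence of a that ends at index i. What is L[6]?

1

   i    0    1    2    3    4    5    6    7
a[i]    6    8    8    3    7   11    2    1
L[i]    1    2    2    1    2    3    1    1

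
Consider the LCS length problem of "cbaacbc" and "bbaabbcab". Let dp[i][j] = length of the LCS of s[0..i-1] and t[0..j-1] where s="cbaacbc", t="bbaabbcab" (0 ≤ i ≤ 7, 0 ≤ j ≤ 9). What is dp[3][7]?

2

   ''  b  b  a  a  b  b  c  a  b
''  0  0  0  0  0  0  0  0  0  0
 c  0  0  0  0  0  0  0  1  1  1
 b  0  1  1  1  1  1  1  1  1  2
 a  0  1  1  2  2  2  2  2  2  2
 a  0  1  1  2  3  3  3  3  3  3
 c  0  1  1  2  3  3  3  4  4  4
 b  0  1  2  2  3  4  4  4  4  5
 c  0  1  2  2  3  4  4  5  5  5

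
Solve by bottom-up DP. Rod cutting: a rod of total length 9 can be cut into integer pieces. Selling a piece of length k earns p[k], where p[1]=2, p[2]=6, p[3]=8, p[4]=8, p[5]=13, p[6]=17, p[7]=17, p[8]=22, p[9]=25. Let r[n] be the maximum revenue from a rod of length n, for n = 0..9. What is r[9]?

   n    0    1    2    3    4    5    6    7    8    9
r[n]    0    2    6    8   12   14   18   20   24   26

26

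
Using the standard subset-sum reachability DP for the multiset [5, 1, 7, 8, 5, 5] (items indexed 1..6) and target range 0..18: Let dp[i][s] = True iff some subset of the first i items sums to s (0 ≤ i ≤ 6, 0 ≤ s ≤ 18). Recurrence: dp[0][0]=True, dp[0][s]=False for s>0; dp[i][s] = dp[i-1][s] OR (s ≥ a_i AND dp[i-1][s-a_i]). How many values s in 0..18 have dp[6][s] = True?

i\s   0   1   2   3   4   5   6   7   8   9  10  11  12  13  14  15  16  17  18
  0   T   F   F   F   F   F   F   F   F   F   F   F   F   F   F   F   F   F   F
  1   T   F   F   F   F   T   F   F   F   F   F   F   F   F   F   F   F   F   F
  2   T   T   F   F   F   T   T   F   F   F   F   F   F   F   F   F   F   F   F
  3   T   T   F   F   F   T   T   T   T   F   F   F   T   T   F   F   F   F   F
  4   T   T   F   F   F   T   T   T   T   T   F   F   T   T   T   T   T   F   F
  5   T   T   F   F   F   T   T   T   T   T   T   T   T   T   T   T   T   T   T
  6   T   T   F   F   F   T   T   T   T   T   T   T   T   T   T   T   T   T   T

16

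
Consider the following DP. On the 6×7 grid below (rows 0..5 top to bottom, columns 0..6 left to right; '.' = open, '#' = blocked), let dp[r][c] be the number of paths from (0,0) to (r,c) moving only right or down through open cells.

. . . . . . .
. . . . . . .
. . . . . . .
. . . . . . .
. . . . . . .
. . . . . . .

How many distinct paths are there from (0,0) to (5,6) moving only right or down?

462

r\c   0   1   2   3   4   5   6
  0   1   1   1   1   1   1   1
  1   1   2   3   4   5   6   7
  2   1   3   6  10  15  21  28
  3   1   4  10  20  35  56  84
  4   1   5  15  35  70 126 210
  5   1   6  21  56 126 252 462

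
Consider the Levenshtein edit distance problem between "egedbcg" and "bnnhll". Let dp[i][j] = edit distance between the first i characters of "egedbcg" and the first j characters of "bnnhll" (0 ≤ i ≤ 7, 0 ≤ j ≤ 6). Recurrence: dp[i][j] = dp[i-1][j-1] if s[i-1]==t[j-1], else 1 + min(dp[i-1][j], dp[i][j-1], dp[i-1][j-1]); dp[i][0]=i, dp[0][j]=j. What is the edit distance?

7

   ''  b  n  n  h  l  l
''  0  1  2  3  4  5  6
 e  1  1  2  3  4  5  6
 g  2  2  2  3  4  5  6
 e  3  3  3  3  4  5  6
 d  4  4  4  4  4  5  6
 b  5  4  5  5  5  5  6
 c  6  5  5  6  6  6  6
 g  7  6  6  6  7  7  7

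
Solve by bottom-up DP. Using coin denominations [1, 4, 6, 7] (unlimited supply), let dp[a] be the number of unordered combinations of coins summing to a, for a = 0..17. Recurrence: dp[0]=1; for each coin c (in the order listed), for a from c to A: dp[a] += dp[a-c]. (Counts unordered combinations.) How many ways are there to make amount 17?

16

after  coin     0     1     2     3     4     5     6     7     8     9    10    11    12    13    14    15    16    17
          1     1     1     1     1     1     1     1     1     1     1     1     1     1     1     1     1     1     1
          4     1     1     1     1     2     2     2     2     3     3     3     3     4     4     4     4     5     5
          6     1     1     1     1     2     2     3     3     4     4     5     5     7     7     8     8    10    10
          7     1     1     1     1     2     2     3     4     5     5     6     7     9    10    12    13    15    16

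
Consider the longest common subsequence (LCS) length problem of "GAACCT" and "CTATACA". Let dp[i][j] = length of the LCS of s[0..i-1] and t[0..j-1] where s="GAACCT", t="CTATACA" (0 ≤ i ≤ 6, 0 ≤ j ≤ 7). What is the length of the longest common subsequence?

3

   ''  C  T  A  T  A  C  A
''  0  0  0  0  0  0  0  0
 G  0  0  0  0  0  0  0  0
 A  0  0  0  1  1  1  1  1
 A  0  0  0  1  1  2  2  2
 C  0  1  1  1  1  2  3  3
 C  0  1  1  1  1  2  3  3
 T  0  1  2  2  2  2  3  3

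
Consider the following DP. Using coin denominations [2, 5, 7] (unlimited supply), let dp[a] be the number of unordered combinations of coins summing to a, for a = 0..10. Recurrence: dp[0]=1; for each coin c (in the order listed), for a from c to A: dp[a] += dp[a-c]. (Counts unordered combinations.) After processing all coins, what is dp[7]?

after  coin     0     1     2     3     4     5     6     7     8     9    10
          2     1     0     1     0     1     0     1     0     1     0     1
          5     1     0     1     0     1     1     1     1     1     1     2
          7     1     0     1     0     1     1     1     2     1     2     2

2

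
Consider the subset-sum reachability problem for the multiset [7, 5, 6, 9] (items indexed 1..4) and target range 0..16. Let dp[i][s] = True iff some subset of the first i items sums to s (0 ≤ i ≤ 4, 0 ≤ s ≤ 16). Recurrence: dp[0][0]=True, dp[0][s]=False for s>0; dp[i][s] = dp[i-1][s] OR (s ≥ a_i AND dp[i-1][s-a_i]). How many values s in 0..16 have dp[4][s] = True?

11

i\s   0   1   2   3   4   5   6   7   8   9  10  11  12  13  14  15  16
  0   T   F   F   F   F   F   F   F   F   F   F   F   F   F   F   F   F
  1   T   F   F   F   F   F   F   T   F   F   F   F   F   F   F   F   F
  2   T   F   F   F   F   T   F   T   F   F   F   F   T   F   F   F   F
  3   T   F   F   F   F   T   T   T   F   F   F   T   T   T   F   F   F
  4   T   F   F   F   F   T   T   T   F   T   F   T   T   T   T   T   T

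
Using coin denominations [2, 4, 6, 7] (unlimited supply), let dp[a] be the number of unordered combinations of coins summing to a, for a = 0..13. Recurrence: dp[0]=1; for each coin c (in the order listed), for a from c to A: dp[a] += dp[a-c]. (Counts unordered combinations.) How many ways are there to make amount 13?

after  coin     0     1     2     3     4     5     6     7     8     9    10    11    12    13
          2     1     0     1     0     1     0     1     0     1     0     1     0     1     0
          4     1     0     1     0     2     0     2     0     3     0     3     0     4     0
          6     1     0     1     0     2     0     3     0     4     0     5     0     7     0
          7     1     0     1     0     2     0     3     1     4     1     5     2     7     3

3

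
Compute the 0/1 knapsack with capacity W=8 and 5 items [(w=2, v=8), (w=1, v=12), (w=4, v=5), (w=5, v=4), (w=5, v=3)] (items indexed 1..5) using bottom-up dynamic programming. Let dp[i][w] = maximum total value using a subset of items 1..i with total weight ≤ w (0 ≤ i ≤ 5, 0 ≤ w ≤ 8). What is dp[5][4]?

i\w   0   1   2   3   4   5   6   7   8
  0   0   0   0   0   0   0   0   0   0
  1   0   0   8   8   8   8   8   8   8
  2   0  12  12  20  20  20  20  20  20
  3   0  12  12  20  20  20  20  25  25
  4   0  12  12  20  20  20  20  25  25
  5   0  12  12  20  20  20  20  25  25

20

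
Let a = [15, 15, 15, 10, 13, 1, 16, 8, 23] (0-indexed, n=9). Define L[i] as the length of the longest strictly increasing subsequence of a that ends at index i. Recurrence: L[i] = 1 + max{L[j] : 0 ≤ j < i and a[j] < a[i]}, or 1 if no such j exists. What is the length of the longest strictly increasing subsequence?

   i    0    1    2    3    4    5    6    7    8
a[i]   15   15   15   10   13    1   16    8   23
L[i]    1    1    1    1    2    1    3    2    4

4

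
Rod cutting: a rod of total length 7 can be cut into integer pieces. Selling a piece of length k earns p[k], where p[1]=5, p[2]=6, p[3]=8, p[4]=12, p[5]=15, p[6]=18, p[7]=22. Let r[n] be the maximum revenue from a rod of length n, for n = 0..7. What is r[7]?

35

   n    0    1    2    3    4    5    6    7
r[n]    0    5   10   15   20   25   30   35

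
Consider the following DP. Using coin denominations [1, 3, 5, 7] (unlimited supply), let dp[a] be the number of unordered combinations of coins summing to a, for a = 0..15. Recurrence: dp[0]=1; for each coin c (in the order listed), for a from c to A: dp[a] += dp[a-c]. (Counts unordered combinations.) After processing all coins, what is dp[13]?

after  coin     0     1     2     3     4     5     6     7     8     9    10    11    12    13    14    15
          1     1     1     1     1     1     1     1     1     1     1     1     1     1     1     1     1
          3     1     1     1     2     2     2     3     3     3     4     4     4     5     5     5     6
          5     1     1     1     2     2     3     4     4     5     6     7     8     9    10    11    13
          7     1     1     1     2     2     3     4     5     6     7     9    10    12    14    16    19

14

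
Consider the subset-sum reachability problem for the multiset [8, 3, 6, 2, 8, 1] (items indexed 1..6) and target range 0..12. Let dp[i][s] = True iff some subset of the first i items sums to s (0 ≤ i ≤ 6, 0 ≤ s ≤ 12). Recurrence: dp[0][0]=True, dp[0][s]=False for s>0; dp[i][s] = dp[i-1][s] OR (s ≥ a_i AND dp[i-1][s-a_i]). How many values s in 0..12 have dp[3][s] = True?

6

i\s   0   1   2   3   4   5   6   7   8   9  10  11  12
  0   T   F   F   F   F   F   F   F   F   F   F   F   F
  1   T   F   F   F   F   F   F   F   T   F   F   F   F
  2   T   F   F   T   F   F   F   F   T   F   F   T   F
  3   T   F   F   T   F   F   T   F   T   T   F   T   F
  4   T   F   T   T   F   T   T   F   T   T   T   T   F
  5   T   F   T   T   F   T   T   F   T   T   T   T   F
  6   T   T   T   T   T   T   T   T   T   T   T   T   T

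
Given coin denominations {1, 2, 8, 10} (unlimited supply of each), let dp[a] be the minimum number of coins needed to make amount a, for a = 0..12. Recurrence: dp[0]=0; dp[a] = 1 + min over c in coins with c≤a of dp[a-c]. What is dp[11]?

2

 a  0  1  2  3  4  5  6  7  8  9 10 11 12
dp  0  1  1  2  2  3  3  4  1  2  1  2  2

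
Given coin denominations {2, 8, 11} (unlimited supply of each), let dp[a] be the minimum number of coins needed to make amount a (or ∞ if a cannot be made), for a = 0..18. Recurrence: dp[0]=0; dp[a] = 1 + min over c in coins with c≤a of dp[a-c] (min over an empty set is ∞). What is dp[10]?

2

 a  0  1  2  3  4  5  6  7  8  9 10 11 12 13 14 15 16 17 18
dp  0  -  1  -  2  -  3  -  1  -  2  1  3  2  4  3  2  4  3
(- denotes ∞ / unreachable)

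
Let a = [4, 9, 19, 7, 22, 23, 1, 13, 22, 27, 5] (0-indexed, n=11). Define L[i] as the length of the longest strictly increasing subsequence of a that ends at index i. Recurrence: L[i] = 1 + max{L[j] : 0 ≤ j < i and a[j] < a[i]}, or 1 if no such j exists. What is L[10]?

2

   i    0    1    2    3    4    5    6    7    8    9   10
a[i]    4    9   19    7   22   23    1   13   22   27    5
L[i]    1    2    3    2    4    5    1    3    4    6    2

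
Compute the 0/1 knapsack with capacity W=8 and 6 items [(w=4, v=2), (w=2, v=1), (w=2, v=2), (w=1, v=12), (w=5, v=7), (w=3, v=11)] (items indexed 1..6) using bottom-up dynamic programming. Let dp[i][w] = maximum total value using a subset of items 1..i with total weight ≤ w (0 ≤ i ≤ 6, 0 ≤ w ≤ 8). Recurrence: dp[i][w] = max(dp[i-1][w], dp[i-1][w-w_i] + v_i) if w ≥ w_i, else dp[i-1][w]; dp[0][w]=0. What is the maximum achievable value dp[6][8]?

26

i\w   0   1   2   3   4   5   6   7   8
  0   0   0   0   0   0   0   0   0   0
  1   0   0   0   0   2   2   2   2   2
  2   0   0   1   1   2   2   3   3   3
  3   0   0   2   2   3   3   4   4   5
  4   0  12  12  14  14  15  15  16  16
  5   0  12  12  14  14  15  19  19  21
  6   0  12  12  14  23  23  25  25  26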